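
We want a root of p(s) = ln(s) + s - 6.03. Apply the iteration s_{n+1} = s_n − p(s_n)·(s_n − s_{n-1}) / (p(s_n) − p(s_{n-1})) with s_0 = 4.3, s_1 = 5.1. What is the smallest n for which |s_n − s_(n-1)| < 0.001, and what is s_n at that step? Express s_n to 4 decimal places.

n = 4, s_n = 4.5212

p(4.3) = -0.271385, p(5.1) = 0.699241
s_2 = 5.100000 − 0.699241·(0.800000)/(0.970626) = 4.523678;  |Δ| = 0.576322
p(4.523678) = 0.003004
s_3 = 4.523678 − 0.003004·(-0.576322)/(-0.696237) = 4.521192;  |Δ| = 0.002487
p(4.521192) = -0.000032
s_4 = 4.521192 − (-0.000032)·(-0.002487)/(-0.003036) = 4.521218;  |Δ| = 0.000027
|s_4 − s_3| = 0.000027 < 0.001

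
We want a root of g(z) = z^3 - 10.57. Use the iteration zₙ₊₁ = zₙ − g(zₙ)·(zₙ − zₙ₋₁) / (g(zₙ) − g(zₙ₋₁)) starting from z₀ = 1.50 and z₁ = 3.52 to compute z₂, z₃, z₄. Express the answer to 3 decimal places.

g(1.50) = -7.19500, g(3.52) = 33.04421
z₂ = 3.52000 − 33.04421·(3.52000 − 1.50000) / (33.04421 − (-7.19500)) = 3.52000 − (66.74930)/(40.23921) = 1.86119
g(1.86119) = -4.12281
z₃ = 1.86119 − (-4.12281)·(1.86119 − 3.52000) / (-4.12281 − 33.04421) = 1.86119 − (6.83897)/(-37.16702) = 2.04519
g(2.04519) = -2.01533
z₄ = 2.04519 − (-2.01533)·(2.04519 − 1.86119) / (-2.01533 − (-4.12281)) = 2.04519 − (-0.37083)/(2.10749) = 2.22115

1.861, 2.045, 2.221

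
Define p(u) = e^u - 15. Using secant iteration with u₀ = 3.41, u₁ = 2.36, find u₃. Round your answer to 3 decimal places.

2.729

p(3.41) = 15.26524, p(2.36) = -4.40905
u₂ = 2.36000 − (-4.40905)·(2.36000 − 3.41000) / (-4.40905 − 15.26524) = 2.36000 − (4.62950)/(-19.67429) = 2.59531
p(2.59531) = -1.59930
u₃ = 2.59531 − (-1.59930)·(2.59531 − 2.36000) / (-1.59930 − (-4.40905)) = 2.59531 − (-0.37633)/(2.80975) = 2.72924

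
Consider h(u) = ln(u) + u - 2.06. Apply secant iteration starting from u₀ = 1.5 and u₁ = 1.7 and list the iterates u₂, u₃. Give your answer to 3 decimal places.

h(1.5) = -0.15453, h(1.7) = 0.17063
u₂ = 1.70000 − 0.17063·(1.70000 − 1.50000) / (0.17063 − (-0.15453)) = 1.70000 − (0.03413)/(0.32516) = 1.59505
h(1.59505) = 0.00196
u₃ = 1.59505 − 0.00196·(1.59505 − 1.70000) / (0.00196 − 0.17063) = 1.59505 − (-0.00021)/(-0.16867) = 1.59383

1.595, 1.594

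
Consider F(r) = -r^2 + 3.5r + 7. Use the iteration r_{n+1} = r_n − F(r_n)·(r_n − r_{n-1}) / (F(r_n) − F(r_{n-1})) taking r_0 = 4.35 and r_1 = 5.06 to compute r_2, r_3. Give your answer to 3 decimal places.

4.909, 4.922

F(4.35) = 3.30250, F(5.06) = -0.89360
r_2 = 5.06000 − (-0.89360)·(5.06000 − 4.35000) / (-0.89360 − 3.30250) = 5.06000 − (-0.63446)/(-4.19610) = 4.90880
F(4.90880) = 0.08449
r_3 = 4.90880 − 0.08449·(4.90880 − 5.06000) / (0.08449 − (-0.89360)) = 4.90880 − (-0.01278)/(0.97809) = 4.92186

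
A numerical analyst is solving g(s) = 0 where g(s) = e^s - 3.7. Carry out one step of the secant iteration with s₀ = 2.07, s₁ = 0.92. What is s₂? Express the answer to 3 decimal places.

1.173

g(2.07) = 4.22482, g(0.92) = -1.19071
s₂ = 0.92000 − (-1.19071)·(0.92000 − 2.07000) / (-1.19071 − 4.22482) = 0.92000 − (1.36932)/(-5.41553) = 1.17285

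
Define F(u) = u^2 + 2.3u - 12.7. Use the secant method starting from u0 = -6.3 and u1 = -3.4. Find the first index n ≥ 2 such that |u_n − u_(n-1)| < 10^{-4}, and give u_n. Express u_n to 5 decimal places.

n = 6, u_n = -4.89466

F(-6.3) = 12.5000000, F(-3.4) = -8.9600000
u2 = -3.4000000 − (-8.9600000)·(2.9000000)/(-21.4600000) = -4.6108108;  |Δ| = 1.2108108
F(-4.6108108) = -2.0452885
u3 = -4.6108108 − (-2.0452885)·(-1.2108108)/(6.9147115) = -4.9689541;  |Δ| = 0.3581433
F(-4.9689541) = 0.5619104
u4 = -4.9689541 − 0.5619104·(-0.3581433)/(2.6071989) = -4.8917661;  |Δ| = 0.0771880
F(-4.8917661) = -0.0216864
u5 = -4.8917661 − (-0.0216864)·(0.0771880)/(-0.5835967) = -4.8946344;  |Δ| = 0.0028683
F(-4.8946344) = -0.0002132
u6 = -4.8946344 − (-0.0002132)·(-0.0028683)/(0.0214732) = -4.8946629;  |Δ| = 0.0000285
|u6 − u5| = 0.0000285 < 10^{-4}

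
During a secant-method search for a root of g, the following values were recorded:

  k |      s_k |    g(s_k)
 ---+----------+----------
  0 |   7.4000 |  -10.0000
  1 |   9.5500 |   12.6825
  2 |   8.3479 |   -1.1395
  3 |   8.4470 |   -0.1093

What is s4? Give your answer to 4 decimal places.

8.4575

s4 = 8.4470 − (-0.1093)·(8.4470 − 8.3479) / (-0.1093 − (-1.1395))
   = 8.4470 − (-0.010832)/(1.030200) = 8.457514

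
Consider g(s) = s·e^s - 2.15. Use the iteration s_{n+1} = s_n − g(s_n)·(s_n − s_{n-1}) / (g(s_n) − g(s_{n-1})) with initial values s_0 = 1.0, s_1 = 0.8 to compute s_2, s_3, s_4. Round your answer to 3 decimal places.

0.879, 0.887, 0.886

g(1.0) = 0.56828, g(0.8) = -0.36957
s_2 = 0.80000 − (-0.36957)·(0.80000 − 1.00000) / (-0.36957 − 0.56828) = 0.80000 − (0.07391)/(-0.93785) = 0.87881
g(0.87881) = -0.03379
s_3 = 0.87881 − (-0.03379)·(0.87881 − 0.80000) / (-0.03379 − (-0.36957)) = 0.87881 − (-0.00266)/(0.33578) = 0.88674
g(0.88674) = 0.00231
s_4 = 0.88674 − 0.00231·(0.88674 − 0.87881) / (0.00231 − (-0.03379)) = 0.88674 − (0.00002)/(0.03610) = 0.88623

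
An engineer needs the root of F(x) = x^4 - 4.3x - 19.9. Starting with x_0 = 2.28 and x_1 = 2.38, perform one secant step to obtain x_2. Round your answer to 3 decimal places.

2.338

F(2.28) = -2.68064, F(2.38) = 1.95143
x_2 = 2.38000 − 1.95143·(2.38000 − 2.28000) / (1.95143 − (-2.68064)) = 2.38000 − (0.19514)/(4.63206) = 2.33787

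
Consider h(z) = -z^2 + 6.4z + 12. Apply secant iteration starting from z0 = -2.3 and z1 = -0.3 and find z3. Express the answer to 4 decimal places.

-1.5318

h(-2.3) = -8.010000, h(-0.3) = 9.990000
z2 = -0.300000 − 9.990000·(-0.300000 − (-2.300000)) / (9.990000 − (-8.010000)) = -0.300000 − (19.980000)/(18.000000) = -1.410000
h(-1.410000) = 0.987900
z3 = -1.410000 − 0.987900·(-1.410000 − (-0.300000)) / (0.987900 − 9.990000) = -1.410000 − (-1.096569)/(-9.002100) = -1.531813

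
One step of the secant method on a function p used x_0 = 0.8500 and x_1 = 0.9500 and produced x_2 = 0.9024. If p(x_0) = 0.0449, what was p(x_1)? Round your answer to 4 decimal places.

The secant line through (0.8500, 0.0449) and (0.9500, p(x_1)) crosses zero at x_2 = 0.9024.
So (0.8500, 0.0449), (0.9500, p(x_1)), (0.9024, 0) are collinear:
p(x_1) = 0.0449 · (0.9500 − 0.9024) / (0.8500 − 0.9024) = 0.0449 · (0.047600)/(-0.052400) = -0.040787

-0.0408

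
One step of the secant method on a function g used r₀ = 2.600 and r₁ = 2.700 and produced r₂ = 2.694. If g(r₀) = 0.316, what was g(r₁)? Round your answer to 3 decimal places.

-0.020

The secant line through (2.600, 0.316) and (2.700, g(r₁)) crosses zero at r₂ = 2.694.
So (2.600, 0.316), (2.700, g(r₁)), (2.694, 0) are collinear:
g(r₁) = 0.316 · (2.700 − 2.694) / (2.600 − 2.694) = 0.316 · (0.00600)/(-0.09400) = -0.02017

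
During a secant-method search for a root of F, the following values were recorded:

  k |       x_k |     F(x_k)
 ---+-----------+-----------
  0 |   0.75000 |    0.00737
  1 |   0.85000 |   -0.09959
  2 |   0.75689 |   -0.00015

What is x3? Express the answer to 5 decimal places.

0.75675

x3 = 0.75689 − (-0.00015)·(0.75689 − 0.85000) / (-0.00015 − (-0.09959))
   = 0.75689 − (0.0000140)/(0.0994400) = 0.7567495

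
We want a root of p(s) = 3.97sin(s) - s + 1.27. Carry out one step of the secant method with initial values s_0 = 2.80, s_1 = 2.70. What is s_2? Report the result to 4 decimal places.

p(2.80) = -0.200097, p(2.70) = 0.266698
s_2 = 2.700000 − 0.266698·(2.700000 − 2.800000) / (0.266698 − (-0.200097)) = 2.700000 − (-0.026670)/(0.466795) = 2.757134

2.7571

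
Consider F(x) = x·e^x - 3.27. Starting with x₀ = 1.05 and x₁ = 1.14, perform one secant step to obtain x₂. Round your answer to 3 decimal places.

1.093

F(1.05) = -0.26947, F(1.14) = 0.29452
x₂ = 1.14000 − 0.29452·(1.14000 − 1.05000) / (0.29452 − (-0.26947)) = 1.14000 − (0.02651)/(0.56398) = 1.09300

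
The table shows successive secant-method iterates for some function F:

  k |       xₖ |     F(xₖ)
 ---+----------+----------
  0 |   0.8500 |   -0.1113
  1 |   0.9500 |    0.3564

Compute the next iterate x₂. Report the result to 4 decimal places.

0.8738

x₂ = 0.9500 − 0.3564·(0.9500 − 0.8500) / (0.3564 − (-0.1113))
   = 0.9500 − (0.035640)/(0.467700) = 0.873797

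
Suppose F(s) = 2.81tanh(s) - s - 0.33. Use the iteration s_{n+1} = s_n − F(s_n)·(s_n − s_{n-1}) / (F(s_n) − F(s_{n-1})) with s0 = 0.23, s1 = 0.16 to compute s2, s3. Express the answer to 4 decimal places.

F(0.23) = 0.075140, F(0.16) = -0.044198
s2 = 0.160000 − (-0.044198)·(0.160000 − 0.230000) / (-0.044198 − 0.075140) = 0.160000 − (0.003094)/(-0.119337) = 0.185925
F(0.185925) = 0.000587
s3 = 0.185925 − 0.000587·(0.185925 − 0.160000) / (0.000587 − (-0.044198)) = 0.185925 − (0.000015)/(0.044784) = 0.185586

0.1859, 0.1856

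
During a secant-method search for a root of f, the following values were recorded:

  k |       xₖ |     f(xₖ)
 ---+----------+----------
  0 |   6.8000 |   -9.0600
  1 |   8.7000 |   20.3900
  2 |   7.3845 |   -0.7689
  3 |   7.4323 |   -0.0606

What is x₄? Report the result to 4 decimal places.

7.4364

x₄ = 7.4323 − (-0.0606)·(7.4323 − 7.3845) / (-0.0606 − (-0.7689))
   = 7.4323 − (-0.002897)/(0.708300) = 7.436390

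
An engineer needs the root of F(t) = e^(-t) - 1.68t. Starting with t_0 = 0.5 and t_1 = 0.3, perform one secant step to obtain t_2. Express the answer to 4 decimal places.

F(0.5) = -0.233469, F(0.3) = 0.236818
t_2 = 0.300000 − 0.236818·(0.300000 − 0.500000) / (0.236818 − (-0.233469)) = 0.300000 − (-0.047364)/(0.470288) = 0.400712

0.4007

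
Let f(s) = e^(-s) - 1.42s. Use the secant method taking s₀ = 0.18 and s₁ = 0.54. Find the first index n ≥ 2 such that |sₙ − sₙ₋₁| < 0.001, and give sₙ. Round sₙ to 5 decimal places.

f(0.18) = 0.5796702, f(0.54) = -0.1840517
s₂ = 0.5400000 − (-0.1840517)·(0.3600000)/(-0.7637220) = 0.4532425;  |Δ| = 0.0867575
f(0.4532425) = -0.0080403
s₃ = 0.4532425 − (-0.0080403)·(-0.0867575)/(0.1760114) = 0.4492793;  |Δ| = 0.0039631
f(0.4492793) = 0.0001112
s₄ = 0.4492793 − 0.0001112·(-0.0039631)/(0.0081515) = 0.4493334;  |Δ| = 0.0000540
|s₄ − s₃| = 0.0000540 < 0.001

n = 4, sₙ = 0.44933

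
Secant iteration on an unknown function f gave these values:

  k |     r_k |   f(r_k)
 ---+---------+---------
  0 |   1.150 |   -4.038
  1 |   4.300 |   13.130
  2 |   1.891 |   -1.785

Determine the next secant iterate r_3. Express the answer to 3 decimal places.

2.179

r_3 = 1.891 − (-1.785)·(1.891 − 4.300) / (-1.785 − 13.130)
   = 1.891 − (4.30006)/(-14.91500) = 2.17930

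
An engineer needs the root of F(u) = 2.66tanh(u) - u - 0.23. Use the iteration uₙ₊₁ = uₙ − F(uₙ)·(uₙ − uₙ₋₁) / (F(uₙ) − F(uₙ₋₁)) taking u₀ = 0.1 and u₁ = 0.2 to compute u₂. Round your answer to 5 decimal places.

F(0.1) = -0.0648831, F(0.2) = 0.0950184
u₂ = 0.2000000 − 0.0950184·(0.2000000 − 0.1000000) / (0.0950184 − (-0.0648831)) = 0.2000000 − (0.0095018)/(0.1599015) = 0.1405769

0.14058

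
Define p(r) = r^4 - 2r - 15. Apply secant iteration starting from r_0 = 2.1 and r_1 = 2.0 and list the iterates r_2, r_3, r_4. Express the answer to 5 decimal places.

p(2.1) = 0.2481000, p(2.0) = -3.0000000
r_2 = 2.0000000 − (-3.0000000)·(2.0000000 − 2.1000000) / (-3.0000000 − 0.2481000) = 2.0000000 − (0.3000000)/(-3.2481000) = 2.0923617
p(2.0923617) = -0.0180370
r_3 = 2.0923617 − (-0.0180370)·(2.0923617 − 2.0000000) / (-0.0180370 − (-3.0000000)) = 2.0923617 − (-0.0016659)/(2.9819630) = 2.0929204
p(2.0929204) = 0.0013242
r_4 = 2.0929204 − 0.0013242·(2.0929204 − 2.0923617) / (0.0013242 − (-0.0180370)) = 2.0929204 − (0.0000007)/(0.0193611) = 2.0928821

2.09236, 2.09292, 2.09288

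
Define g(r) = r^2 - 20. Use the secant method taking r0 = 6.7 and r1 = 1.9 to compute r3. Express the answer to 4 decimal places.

g(6.7) = 24.890000, g(1.9) = -16.390000
r2 = 1.900000 − (-16.390000)·(1.900000 − 6.700000) / (-16.390000 − 24.890000) = 1.900000 − (78.672000)/(-41.280000) = 3.805814
g(3.805814) = -5.515780
r3 = 3.805814 − (-5.515780)·(3.805814 − 1.900000) / (-5.515780 − (-16.390000)) = 3.805814 − (-10.512051)/(10.874220) = 4.772509

4.7725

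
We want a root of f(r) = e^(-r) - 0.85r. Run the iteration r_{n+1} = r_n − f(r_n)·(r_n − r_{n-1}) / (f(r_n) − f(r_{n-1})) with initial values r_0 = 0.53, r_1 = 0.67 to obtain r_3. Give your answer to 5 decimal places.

f(0.53) = 0.1381050, f(0.67) = -0.0577914
r_2 = 0.6700000 − (-0.0577914)·(0.6700000 − 0.5300000) / (-0.0577914 − 0.1381050) = 0.6700000 − (-0.0080908)/(-0.1958964) = 0.6286986
f(0.6286986) = -0.0011084
r_3 = 0.6286986 − (-0.0011084)·(0.6286986 − 0.6700000) / (-0.0011084 − (-0.0577914)) = 0.6286986 − (0.0000458)/(0.0566830) = 0.6278909

0.62789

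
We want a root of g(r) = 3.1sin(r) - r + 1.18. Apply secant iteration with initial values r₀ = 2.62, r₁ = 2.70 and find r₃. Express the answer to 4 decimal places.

g(2.62) = 0.104611, g(2.70) = -0.195122
r₂ = 2.700000 − (-0.195122)·(2.700000 − 2.620000) / (-0.195122 − 0.104611) = 2.700000 − (-0.015610)/(-0.299733) = 2.647921
g(2.647921) = 0.001052
r₃ = 2.647921 − 0.001052·(2.647921 − 2.700000) / (0.001052 − (-0.195122)) = 2.647921 − (-0.000055)/(0.196174) = 2.648200

2.6482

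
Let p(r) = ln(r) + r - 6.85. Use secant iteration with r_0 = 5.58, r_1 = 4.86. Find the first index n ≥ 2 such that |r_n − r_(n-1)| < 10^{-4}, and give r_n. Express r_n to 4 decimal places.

p(5.58) = 0.449189, p(4.86) = -0.408962
r_2 = 4.860000 − (-0.408962)·(-0.720000)/(-0.858150) = 5.203124;  |Δ| = 0.343124
p(5.203124) = 0.002384
r_3 = 5.203124 − 0.002384·(0.343124)/(0.411345) = 5.201136;  |Δ| = 0.001988
p(5.201136) = 0.000013
r_4 = 5.201136 − 0.000013·(-0.001988)/(-0.002371) = 5.201125;  |Δ| = 0.000011
|r_4 − r_3| = 0.000011 < 10^{-4}

n = 4, r_n = 5.2011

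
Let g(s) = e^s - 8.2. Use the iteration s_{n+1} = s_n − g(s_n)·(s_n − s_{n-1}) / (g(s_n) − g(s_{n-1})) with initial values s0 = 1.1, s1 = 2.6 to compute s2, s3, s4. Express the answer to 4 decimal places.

1.8451, 2.0431, 2.1125

g(1.1) = -5.195834, g(2.6) = 5.263738
s2 = 2.600000 − 5.263738·(2.600000 − 1.100000) / (5.263738 − (-5.195834)) = 2.600000 − (7.895607)/(10.459572) = 1.845131
g(1.845131) = -1.871071
s3 = 1.845131 − (-1.871071)·(1.845131 − 2.600000) / (-1.871071 − 5.263738) = 1.845131 − (1.412414)/(-7.134809) = 2.043092
g(2.043092) = -0.485575
s4 = 2.043092 − (-0.485575)·(2.043092 − 1.845131) / (-0.485575 − (-1.871071)) = 2.043092 − (-0.096125)/(1.385496) = 2.112471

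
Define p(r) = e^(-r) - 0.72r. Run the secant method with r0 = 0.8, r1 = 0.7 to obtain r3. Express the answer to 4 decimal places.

p(0.8) = -0.126671, p(0.7) = -0.007415
r2 = 0.700000 − (-0.007415)·(0.700000 − 0.800000) / (-0.007415 − (-0.126671)) = 0.700000 − (0.000741)/(0.119256) = 0.693783
p(0.693783) = 0.000159
r3 = 0.693783 − 0.000159·(0.693783 − 0.700000) / (0.000159 − (-0.007415)) = 0.693783 − (-0.000001)/(0.007574) = 0.693913

0.6939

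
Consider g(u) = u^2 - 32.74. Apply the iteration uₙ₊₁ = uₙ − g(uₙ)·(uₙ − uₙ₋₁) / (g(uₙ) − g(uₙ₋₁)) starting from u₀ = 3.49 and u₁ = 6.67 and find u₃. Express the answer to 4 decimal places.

g(3.49) = -20.559900, g(6.67) = 11.748900
u₂ = 6.670000 − 11.748900·(6.670000 − 3.490000) / (11.748900 − (-20.559900)) = 6.670000 − (37.361502)/(32.308800) = 5.513612
g(5.513612) = -2.340080
u₃ = 5.513612 − (-2.340080)·(5.513612 − 6.670000) / (-2.340080 − 11.748900) = 5.513612 − (2.706040)/(-14.088980) = 5.705680

5.7057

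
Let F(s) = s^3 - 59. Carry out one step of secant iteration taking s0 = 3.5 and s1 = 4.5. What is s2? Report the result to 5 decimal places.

F(3.5) = -16.1250000, F(4.5) = 32.1250000
s2 = 4.5000000 − 32.1250000·(4.5000000 − 3.5000000) / (32.1250000 − (-16.1250000)) = 4.5000000 − (32.1250000)/(48.2500000) = 3.8341969

3.83420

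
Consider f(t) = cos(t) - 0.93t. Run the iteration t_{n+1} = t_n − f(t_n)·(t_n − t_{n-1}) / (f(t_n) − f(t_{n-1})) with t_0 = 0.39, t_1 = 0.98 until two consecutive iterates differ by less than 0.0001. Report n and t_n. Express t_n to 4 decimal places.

f(0.39) = 0.562209, f(0.98) = -0.354377
t_2 = 0.980000 − (-0.354377)·(0.590000)/(-0.916587) = 0.751890;  |Δ| = 0.228110
f(0.751890) = 0.031142
t_3 = 0.751890 − 0.031142·(-0.228110)/(0.385519) = 0.770316;  |Δ| = 0.018426
f(0.770316) = 0.001296
t_4 = 0.770316 − 0.001296·(0.018426)/(-0.029846) = 0.771117;  |Δ| = 0.000800
f(0.771117) = -0.000006
t_5 = 0.771117 − (-0.000006)·(0.000800)/(-0.001302) = 0.771113;  |Δ| = 0.000003
|t_5 − t_4| = 0.000003 < 0.0001

n = 5, t_n = 0.7711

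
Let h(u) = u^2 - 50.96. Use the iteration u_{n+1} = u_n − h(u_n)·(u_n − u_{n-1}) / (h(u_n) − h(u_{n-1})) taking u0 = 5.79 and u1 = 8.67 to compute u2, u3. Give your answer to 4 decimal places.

h(5.79) = -17.435900, h(8.67) = 24.208900
u2 = 8.670000 − 24.208900·(8.670000 − 5.790000) / (24.208900 − (-17.435900)) = 8.670000 − (69.721632)/(41.644800) = 6.995802
h(6.995802) = -2.018751
u3 = 6.995802 − (-2.018751)·(6.995802 − 8.670000) / (-2.018751 − 24.208900) = 6.995802 − (3.379789)/(-26.227651) = 7.124666

6.9958, 7.1247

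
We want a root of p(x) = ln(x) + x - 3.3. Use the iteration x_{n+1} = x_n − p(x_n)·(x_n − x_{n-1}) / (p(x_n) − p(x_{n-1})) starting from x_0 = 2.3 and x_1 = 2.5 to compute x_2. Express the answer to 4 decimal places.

p(2.3) = -0.167091, p(2.5) = 0.116291
x_2 = 2.500000 − 0.116291·(2.500000 − 2.300000) / (0.116291 − (-0.167091)) = 2.500000 − (0.023258)/(0.283382) = 2.417926

2.4179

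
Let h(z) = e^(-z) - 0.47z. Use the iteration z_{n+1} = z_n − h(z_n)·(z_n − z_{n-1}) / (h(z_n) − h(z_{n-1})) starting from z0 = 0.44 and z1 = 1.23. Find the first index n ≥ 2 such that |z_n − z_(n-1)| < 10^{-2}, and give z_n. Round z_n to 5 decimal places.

n = 4, z_n = 0.88136

h(0.44) = 0.4372364, h(1.23) = -0.2858074
z2 = 1.2300000 − (-0.2858074)·(0.7900000)/(-0.7230438) = 0.9177259;  |Δ| = 0.3122741
h(0.9177259) = -0.0319048
z3 = 0.9177259 − (-0.0319048)·(-0.3122741)/(0.2539026) = 0.8784862;  |Δ| = 0.0392397
h(0.8784862) = 0.0025227
z4 = 0.8784862 − 0.0025227·(-0.0392397)/(0.0344276) = 0.8813616;  |Δ| = 0.0028754
|z4 − z3| = 0.0028754 < 10^{-2}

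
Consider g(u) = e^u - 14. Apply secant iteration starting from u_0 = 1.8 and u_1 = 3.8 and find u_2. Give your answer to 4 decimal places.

2.2114

g(1.8) = -7.950353, g(3.8) = 30.701184
u_2 = 3.800000 − 30.701184·(3.800000 − 1.800000) / (30.701184 − (-7.950353)) = 3.800000 − (61.402369)/(38.651537) = 2.211386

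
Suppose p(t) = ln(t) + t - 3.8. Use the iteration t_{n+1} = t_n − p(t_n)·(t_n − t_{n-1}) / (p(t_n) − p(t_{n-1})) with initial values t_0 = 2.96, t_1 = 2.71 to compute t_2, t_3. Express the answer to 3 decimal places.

p(2.96) = 0.24519, p(2.71) = -0.09305
t_2 = 2.71000 − (-0.09305)·(2.71000 − 2.96000) / (-0.09305 − 0.24519) = 2.71000 − (0.02326)/(-0.33824) = 2.77878
p(2.77878) = 0.00079
t_3 = 2.77878 − 0.00079·(2.77878 − 2.71000) / (0.00079 − (-0.09305)) = 2.77878 − (0.00005)/(0.09384) = 2.77820

2.779, 2.778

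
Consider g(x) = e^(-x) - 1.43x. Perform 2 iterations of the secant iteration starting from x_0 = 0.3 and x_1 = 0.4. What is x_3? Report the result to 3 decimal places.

g(0.3) = 0.31182, g(0.4) = 0.09832
x_2 = 0.40000 − 0.09832·(0.40000 − 0.30000) / (0.09832 − 0.31182) = 0.40000 − (0.00983)/(-0.21350) = 0.44605
g(0.44605) = 0.00230
x_3 = 0.44605 − 0.00230·(0.44605 − 0.40000) / (0.00230 − 0.09832) = 0.44605 − (0.00011)/(-0.09602) = 0.44715

0.447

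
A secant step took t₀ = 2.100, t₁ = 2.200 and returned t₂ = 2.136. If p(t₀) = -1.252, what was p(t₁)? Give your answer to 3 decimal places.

The secant line through (2.100, -1.252) and (2.200, p(t₁)) crosses zero at t₂ = 2.136.
So (2.100, -1.252), (2.200, p(t₁)), (2.136, 0) are collinear:
p(t₁) = -1.252 · (2.200 − 2.136) / (2.100 − 2.136) = -1.252 · (0.06400)/(-0.03600) = 2.22578

2.226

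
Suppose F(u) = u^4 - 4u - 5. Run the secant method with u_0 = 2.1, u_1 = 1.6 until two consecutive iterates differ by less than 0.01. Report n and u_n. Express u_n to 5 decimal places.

n = 5, u_n = 1.88122

F(2.1) = 6.0481000, F(1.6) = -4.8464000
u_2 = 1.6000000 − (-4.8464000)·(-0.5000000)/(-10.8945000) = 1.8224242;  |Δ| = 0.2224242
F(1.8224242) = -1.2591292
u_3 = 1.8224242 − (-1.2591292)·(0.2224242)/(3.5872708) = 1.9004949;  |Δ| = 0.0780707
F(1.9004949) = 0.4437028
u_4 = 1.9004949 − 0.4437028·(0.0780707)/(1.7028319) = 1.8801522;  |Δ| = 0.0203427
F(1.8801522) = -0.0245805
u_5 = 1.8801522 − (-0.0245805)·(-0.0203427)/(-0.4682833) = 1.8812200;  |Δ| = 0.0010678
|u_5 − u_4| = 0.0010678 < 0.01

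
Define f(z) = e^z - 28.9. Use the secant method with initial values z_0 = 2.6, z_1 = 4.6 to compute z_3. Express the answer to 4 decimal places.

3.1558

f(2.6) = -15.436262, f(4.6) = 70.584316
z_2 = 4.600000 − 70.584316·(4.600000 − 2.600000) / (70.584316 − (-15.436262)) = 4.600000 − (141.168631)/(86.020578) = 2.958897
f(2.958897) = -9.623303
z_3 = 2.958897 − (-9.623303)·(2.958897 − 4.600000) / (-9.623303 − 70.584316) = 2.958897 − (15.792832)/(-80.207619) = 3.155796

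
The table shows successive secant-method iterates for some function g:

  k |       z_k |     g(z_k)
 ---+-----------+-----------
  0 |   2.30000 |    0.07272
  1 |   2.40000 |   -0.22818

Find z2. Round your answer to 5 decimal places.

2.32417

z2 = 2.40000 − (-0.22818)·(2.40000 − 2.30000) / (-0.22818 − 0.07272)
   = 2.40000 − (-0.0228180)/(-0.3009000) = 2.3241675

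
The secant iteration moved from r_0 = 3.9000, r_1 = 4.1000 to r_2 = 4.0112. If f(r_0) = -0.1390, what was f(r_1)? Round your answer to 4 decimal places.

0.1110

The secant line through (3.9000, -0.1390) and (4.1000, f(r_1)) crosses zero at r_2 = 4.0112.
So (3.9000, -0.1390), (4.1000, f(r_1)), (4.0112, 0) are collinear:
f(r_1) = -0.1390 · (4.1000 − 4.0112) / (3.9000 − 4.0112) = -0.1390 · (0.088800)/(-0.111200) = 0.111000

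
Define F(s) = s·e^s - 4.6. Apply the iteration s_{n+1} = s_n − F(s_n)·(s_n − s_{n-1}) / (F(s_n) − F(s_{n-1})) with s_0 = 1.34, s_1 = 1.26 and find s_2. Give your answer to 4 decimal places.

F(1.34) = 0.517518, F(1.26) = -0.157969
s_2 = 1.260000 − (-0.157969)·(1.260000 − 1.340000) / (-0.157969 − 0.517518) = 1.260000 − (0.012638)/(-0.675487) = 1.278709

1.2787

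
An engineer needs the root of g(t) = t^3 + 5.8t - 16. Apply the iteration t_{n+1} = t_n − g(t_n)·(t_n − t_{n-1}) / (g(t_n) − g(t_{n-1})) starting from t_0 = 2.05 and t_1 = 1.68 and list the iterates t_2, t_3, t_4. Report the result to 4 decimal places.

g(2.05) = 4.505125, g(1.68) = -1.514368
t_2 = 1.680000 − (-1.514368)·(1.680000 − 2.050000) / (-1.514368 − 4.505125) = 1.680000 − (0.560316)/(-6.019493) = 1.773084
g(1.773084) = -0.141850
t_3 = 1.773084 − (-0.141850)·(1.773084 − 1.680000) / (-0.141850 − (-1.514368)) = 1.773084 − (-0.013204)/(1.372518) = 1.782704
g(1.782704) = 0.005173
t_4 = 1.782704 − 0.005173·(1.782704 − 1.773084) / (0.005173 − (-0.141850)) = 1.782704 − (0.000050)/(0.147023) = 1.782365

1.7731, 1.7827, 1.7824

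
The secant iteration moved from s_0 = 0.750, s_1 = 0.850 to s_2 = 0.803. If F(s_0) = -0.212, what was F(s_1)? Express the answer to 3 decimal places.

0.188

The secant line through (0.750, -0.212) and (0.850, F(s_1)) crosses zero at s_2 = 0.803.
So (0.750, -0.212), (0.850, F(s_1)), (0.803, 0) are collinear:
F(s_1) = -0.212 · (0.850 − 0.803) / (0.750 − 0.803) = -0.212 · (0.04700)/(-0.05300) = 0.18800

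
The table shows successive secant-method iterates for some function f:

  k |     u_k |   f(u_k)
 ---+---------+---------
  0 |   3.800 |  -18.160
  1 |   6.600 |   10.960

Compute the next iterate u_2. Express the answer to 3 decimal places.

5.546

u_2 = 6.600 − 10.960·(6.600 − 3.800) / (10.960 − (-18.160))
   = 6.600 − (30.68800)/(29.12000) = 5.54615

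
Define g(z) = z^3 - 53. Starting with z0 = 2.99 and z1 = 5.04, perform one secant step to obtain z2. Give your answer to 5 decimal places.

g(2.99) = -26.2691010, g(5.04) = 75.0240640
z2 = 5.0400000 − 75.0240640·(5.0400000 − 2.9900000) / (75.0240640 − (-26.2691010)) = 5.0400000 − (153.7993312)/(101.2931650) = 3.5216416

3.52164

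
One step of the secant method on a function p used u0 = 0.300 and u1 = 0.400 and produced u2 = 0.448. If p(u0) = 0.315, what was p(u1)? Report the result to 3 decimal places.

0.102

The secant line through (0.300, 0.315) and (0.400, p(u1)) crosses zero at u2 = 0.448.
So (0.300, 0.315), (0.400, p(u1)), (0.448, 0) are collinear:
p(u1) = 0.315 · (0.400 − 0.448) / (0.300 − 0.448) = 0.315 · (-0.04800)/(-0.14800) = 0.10216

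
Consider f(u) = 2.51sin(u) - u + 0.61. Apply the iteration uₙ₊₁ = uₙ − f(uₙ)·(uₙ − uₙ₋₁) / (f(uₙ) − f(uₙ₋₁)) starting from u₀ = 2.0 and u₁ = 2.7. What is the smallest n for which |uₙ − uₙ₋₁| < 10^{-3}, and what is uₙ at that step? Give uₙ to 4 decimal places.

f(2.0) = 0.892337, f(2.7) = -1.017277
u₂ = 2.700000 − (-1.017277)·(0.700000)/(-1.909613) = 2.327101;  |Δ| = 0.372899
f(2.327101) = 0.108616
u₃ = 2.327101 − 0.108616·(-0.372899)/(1.125892) = 2.363075;  |Δ| = 0.035974
f(2.363075) = 0.009510
u₄ = 2.363075 − 0.009510·(0.035974)/(-0.099105) = 2.366527;  |Δ| = 0.003452
f(2.366527) = -0.000121
u₅ = 2.366527 − (-0.000121)·(0.003452)/(-0.009632) = 2.366483;  |Δ| = 0.000043
|u₅ − u₄| = 0.000043 < 10^{-3}

n = 5, uₙ = 2.3665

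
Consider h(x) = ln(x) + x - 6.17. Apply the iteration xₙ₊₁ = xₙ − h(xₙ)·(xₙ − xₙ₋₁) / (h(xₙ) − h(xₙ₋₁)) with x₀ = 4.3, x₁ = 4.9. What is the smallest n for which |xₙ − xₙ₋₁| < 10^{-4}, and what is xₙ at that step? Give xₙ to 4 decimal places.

n = 4, xₙ = 4.6361

h(4.3) = -0.411385, h(4.9) = 0.319235
x₂ = 4.900000 − 0.319235·(0.600000)/(0.730620) = 4.637838;  |Δ| = 0.262162
h(4.637838) = 0.002086
x₃ = 4.637838 − 0.002086·(-0.262162)/(-0.317149) = 4.636113;  |Δ| = 0.001724
h(4.636113) = -0.000010
x₄ = 4.636113 − (-0.000010)·(-0.001724)/(-0.002096) = 4.636122;  |Δ| = 0.000008
|x₄ − x₃| = 0.000008 < 10^{-4}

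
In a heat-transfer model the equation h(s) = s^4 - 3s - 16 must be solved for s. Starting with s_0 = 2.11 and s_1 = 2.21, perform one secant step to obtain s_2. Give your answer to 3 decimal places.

2.177

h(2.11) = -2.50881, h(2.21) = 1.22443
s_2 = 2.21000 − 1.22443·(2.21000 − 2.11000) / (1.22443 − (-2.50881)) = 2.21000 − (0.12244)/(3.73324) = 2.17720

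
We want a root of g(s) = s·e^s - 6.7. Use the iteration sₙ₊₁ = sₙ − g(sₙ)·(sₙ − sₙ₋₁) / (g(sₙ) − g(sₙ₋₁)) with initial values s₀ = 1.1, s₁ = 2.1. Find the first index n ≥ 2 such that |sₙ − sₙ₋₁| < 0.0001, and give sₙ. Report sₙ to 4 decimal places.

g(1.1) = -3.395417, g(2.1) = 10.448957
s₂ = 2.100000 − 10.448957·(1.000000)/(13.844374) = 1.345256;  |Δ| = 0.754744
g(1.345256) = -1.535334
s₃ = 1.345256 − (-1.535334)·(-0.754744)/(-11.984290) = 1.441948;  |Δ| = 0.096692
g(1.441948) = -0.602109
s₄ = 1.441948 − (-0.602109)·(0.096692)/(0.933225) = 1.504333;  |Δ| = 0.062385
g(1.504333) = 0.071227
s₅ = 1.504333 − 0.071227·(0.062385)/(0.673336) = 1.497734;  |Δ| = 0.006599
g(1.497734) = -0.002819
s₆ = 1.497734 − (-0.002819)·(-0.006599)/(-0.074046) = 1.497985;  |Δ| = 0.000251
g(1.497985) = -0.000013
s₇ = 1.497985 − (-0.000013)·(0.000251)/(0.002807) = 1.497986;  |Δ| = 0.000001
|s₇ − s₆| = 0.000001 < 0.0001

n = 7, sₙ = 1.4980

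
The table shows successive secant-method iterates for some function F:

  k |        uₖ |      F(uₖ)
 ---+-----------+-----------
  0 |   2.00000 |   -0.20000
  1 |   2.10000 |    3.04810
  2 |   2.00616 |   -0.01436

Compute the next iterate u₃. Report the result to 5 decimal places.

u₃ = 2.00616 − (-0.01436)·(2.00616 − 2.10000) / (-0.01436 − 3.04810)
   = 2.00616 − (0.0013475)/(-3.0624600) = 2.0066000

2.00660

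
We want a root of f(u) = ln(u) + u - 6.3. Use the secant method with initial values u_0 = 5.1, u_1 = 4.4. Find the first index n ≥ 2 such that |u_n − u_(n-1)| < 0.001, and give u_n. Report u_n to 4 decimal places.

f(5.1) = 0.429241, f(4.4) = -0.418395
u_2 = 4.400000 − (-0.418395)·(-0.700000)/(-0.847636) = 4.745522;  |Δ| = 0.345522
f(4.745522) = 0.002723
u_3 = 4.745522 − 0.002723·(0.345522)/(0.421119) = 4.743287;  |Δ| = 0.002234
f(4.743287) = 0.000018
u_4 = 4.743287 − 0.000018·(-0.002234)/(-0.002705) = 4.743273;  |Δ| = 0.000015
|u_4 − u_3| = 0.000015 < 0.001

n = 4, u_n = 4.7433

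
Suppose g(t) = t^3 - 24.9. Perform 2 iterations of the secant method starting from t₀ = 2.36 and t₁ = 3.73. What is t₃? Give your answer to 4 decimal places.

2.8856

g(2.36) = -11.755744, g(3.73) = 26.995117
t₂ = 3.730000 − 26.995117·(3.730000 − 2.360000) / (26.995117 − (-11.755744)) = 3.730000 − (36.983310)/(38.750861) = 2.775613
g(2.775613) = -3.516596
t₃ = 2.775613 − (-3.516596)·(2.775613 − 3.730000) / (-3.516596 − 26.995117) = 2.775613 − (3.356193)/(-30.511713) = 2.885610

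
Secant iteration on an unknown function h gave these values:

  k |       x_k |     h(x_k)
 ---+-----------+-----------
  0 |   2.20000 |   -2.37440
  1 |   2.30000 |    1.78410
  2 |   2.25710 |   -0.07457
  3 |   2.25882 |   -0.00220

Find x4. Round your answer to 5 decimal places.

x4 = 2.25882 − (-0.00220)·(2.25882 − 2.25710) / (-0.00220 − (-0.07457))
   = 2.25882 − (-0.0000038)/(0.0723700) = 2.2588723

2.25887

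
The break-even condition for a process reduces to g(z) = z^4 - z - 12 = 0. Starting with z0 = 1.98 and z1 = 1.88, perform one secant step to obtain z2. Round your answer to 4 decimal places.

g(1.98) = 1.389536, g(1.88) = -1.388017
z2 = 1.880000 − (-1.388017)·(1.880000 − 1.980000) / (-1.388017 − 1.389536) = 1.880000 − (0.138802)/(-2.777553) = 1.929973

1.9300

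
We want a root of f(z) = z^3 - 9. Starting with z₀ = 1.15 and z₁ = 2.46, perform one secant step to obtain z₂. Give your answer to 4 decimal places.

1.8830

f(1.15) = -7.479125, f(2.46) = 5.886936
z₂ = 2.460000 − 5.886936·(2.460000 − 1.150000) / (5.886936 − (-7.479125)) = 2.460000 − (7.711886)/(13.366061) = 1.883025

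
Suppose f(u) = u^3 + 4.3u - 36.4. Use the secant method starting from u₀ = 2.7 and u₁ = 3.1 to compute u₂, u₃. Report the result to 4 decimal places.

2.8727, 2.8837

f(2.7) = -5.107000, f(3.1) = 6.721000
u₂ = 3.100000 − 6.721000·(3.100000 − 2.700000) / (6.721000 − (-5.107000)) = 3.100000 − (2.688400)/(11.828000) = 2.872709
f(2.872709) = -0.340449
u₃ = 2.872709 − (-0.340449)·(2.872709 − 3.100000) / (-0.340449 − 6.721000) = 2.872709 − (0.077381)/(-7.061449) = 2.883667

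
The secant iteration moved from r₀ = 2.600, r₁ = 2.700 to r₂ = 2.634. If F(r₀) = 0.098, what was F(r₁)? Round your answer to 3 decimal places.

-0.190

The secant line through (2.600, 0.098) and (2.700, F(r₁)) crosses zero at r₂ = 2.634.
So (2.600, 0.098), (2.700, F(r₁)), (2.634, 0) are collinear:
F(r₁) = 0.098 · (2.700 − 2.634) / (2.600 − 2.634) = 0.098 · (0.06600)/(-0.03400) = -0.19024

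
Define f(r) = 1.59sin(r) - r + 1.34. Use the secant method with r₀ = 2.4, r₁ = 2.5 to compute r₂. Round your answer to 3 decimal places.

f(2.4) = 0.01399, f(2.5) = -0.20843
r₂ = 2.50000 − (-0.20843)·(2.50000 − 2.40000) / (-0.20843 − 0.01399) = 2.50000 − (-0.02084)/(-0.22242) = 2.40629

2.406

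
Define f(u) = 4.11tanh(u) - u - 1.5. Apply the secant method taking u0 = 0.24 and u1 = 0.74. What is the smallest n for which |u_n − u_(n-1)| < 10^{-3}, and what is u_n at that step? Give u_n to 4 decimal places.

n = 5, u_n = 0.5466

f(0.24) = -0.772112, f(0.74) = 0.345787
u2 = 0.740000 − 0.345787·(0.500000)/(1.117899) = 0.585341;  |Δ| = 0.154659
f(0.585341) = 0.078724
u3 = 0.585341 − 0.078724·(-0.154659)/(-0.267063) = 0.539751;  |Δ| = 0.045590
f(0.539751) = -0.014345
u4 = 0.539751 − (-0.014345)·(-0.045590)/(-0.093069) = 0.546778;  |Δ| = 0.007027
f(0.546778) = 0.000419
u5 = 0.546778 − 0.000419·(0.007027)/(0.014765) = 0.546579;  |Δ| = 0.000199
|u5 − u4| = 0.000199 < 10^{-3}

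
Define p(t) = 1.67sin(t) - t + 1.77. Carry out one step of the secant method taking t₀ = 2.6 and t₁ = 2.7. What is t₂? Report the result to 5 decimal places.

p(2.6) = 0.0308873, p(2.7) = -0.2162756
t₂ = 2.7000000 − (-0.2162756)·(2.7000000 − 2.6000000) / (-0.2162756 − 0.0308873) = 2.7000000 − (-0.0216276)/(-0.2471629) = 2.6124967

2.61250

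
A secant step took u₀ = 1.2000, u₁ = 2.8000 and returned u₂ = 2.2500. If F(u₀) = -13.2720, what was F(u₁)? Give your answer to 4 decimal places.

6.9520

The secant line through (1.2000, -13.2720) and (2.8000, F(u₁)) crosses zero at u₂ = 2.2500.
So (1.2000, -13.2720), (2.8000, F(u₁)), (2.2500, 0) are collinear:
F(u₁) = -13.2720 · (2.8000 − 2.2500) / (1.2000 − 2.2500) = -13.2720 · (0.550000)/(-1.050000) = 6.952000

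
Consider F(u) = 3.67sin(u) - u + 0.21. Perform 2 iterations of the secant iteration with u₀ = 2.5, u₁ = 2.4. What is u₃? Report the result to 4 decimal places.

2.4761

F(2.5) = -0.093607, F(2.4) = 0.288950
u₂ = 2.400000 − 0.288950·(2.400000 − 2.500000) / (0.288950 − (-0.093607)) = 2.400000 − (-0.028895)/(0.382557) = 2.475531
F(2.475531) = 0.002140
u₃ = 2.475531 − 0.002140·(2.475531 − 2.400000) / (0.002140 − 0.288950) = 2.475531 − (0.000162)/(-0.286810) = 2.476095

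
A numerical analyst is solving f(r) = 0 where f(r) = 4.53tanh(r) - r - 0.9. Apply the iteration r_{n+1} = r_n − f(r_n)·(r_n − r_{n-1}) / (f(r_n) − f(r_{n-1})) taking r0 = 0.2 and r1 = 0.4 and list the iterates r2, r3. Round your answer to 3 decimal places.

0.266, 0.262

f(0.2) = -0.20589, f(0.4) = 0.42117
r2 = 0.40000 − 0.42117·(0.40000 − 0.20000) / (0.42117 − (-0.20589)) = 0.40000 − (0.08423)/(0.62706) = 0.26567
f(0.26567) = 0.01027
r3 = 0.26567 − 0.01027·(0.26567 − 0.40000) / (0.01027 − 0.42117) = 0.26567 − (-0.00138)/(-0.41090) = 0.26231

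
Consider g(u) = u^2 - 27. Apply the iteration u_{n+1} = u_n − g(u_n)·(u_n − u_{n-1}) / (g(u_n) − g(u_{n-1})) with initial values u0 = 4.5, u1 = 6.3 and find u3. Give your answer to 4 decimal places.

g(4.5) = -6.750000, g(6.3) = 12.690000
u2 = 6.300000 − 12.690000·(6.300000 − 4.500000) / (12.690000 − (-6.750000)) = 6.300000 − (22.842000)/(19.440000) = 5.125000
g(5.125000) = -0.734375
u3 = 5.125000 − (-0.734375)·(5.125000 − 6.300000) / (-0.734375 − 12.690000) = 5.125000 − (0.862891)/(-13.424375) = 5.189278

5.1893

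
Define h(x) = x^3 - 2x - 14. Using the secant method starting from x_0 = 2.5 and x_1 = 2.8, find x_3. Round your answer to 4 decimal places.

2.6853

h(2.5) = -3.375000, h(2.8) = 2.352000
x_2 = 2.800000 − 2.352000·(2.800000 − 2.500000) / (2.352000 − (-3.375000)) = 2.800000 − (0.705600)/(5.727000) = 2.676794
h(2.676794) = -0.173751
x_3 = 2.676794 − (-0.173751)·(2.676794 − 2.800000) / (-0.173751 − 2.352000) = 2.676794 − (0.021407)/(-2.525751) = 2.685270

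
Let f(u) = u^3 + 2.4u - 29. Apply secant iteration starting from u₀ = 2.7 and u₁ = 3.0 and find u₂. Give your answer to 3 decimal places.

2.806

f(2.7) = -2.83700, f(3.0) = 5.20000
u₂ = 3.00000 − 5.20000·(3.00000 − 2.70000) / (5.20000 − (-2.83700)) = 3.00000 − (1.56000)/(8.03700) = 2.80590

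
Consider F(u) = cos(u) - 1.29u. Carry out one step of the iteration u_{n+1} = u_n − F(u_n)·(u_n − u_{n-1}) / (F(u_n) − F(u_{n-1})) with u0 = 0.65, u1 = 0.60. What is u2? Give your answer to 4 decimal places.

0.6274

F(0.65) = -0.042416, F(0.60) = 0.051336
u2 = 0.600000 − 0.051336·(0.600000 − 0.650000) / (0.051336 − (-0.042416)) = 0.600000 − (-0.002567)/(0.093752) = 0.627378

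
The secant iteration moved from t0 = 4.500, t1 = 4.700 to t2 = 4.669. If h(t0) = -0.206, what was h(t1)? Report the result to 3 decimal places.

0.038

The secant line through (4.500, -0.206) and (4.700, h(t1)) crosses zero at t2 = 4.669.
So (4.500, -0.206), (4.700, h(t1)), (4.669, 0) are collinear:
h(t1) = -0.206 · (4.700 − 4.669) / (4.500 − 4.669) = -0.206 · (0.03100)/(-0.16900) = 0.03779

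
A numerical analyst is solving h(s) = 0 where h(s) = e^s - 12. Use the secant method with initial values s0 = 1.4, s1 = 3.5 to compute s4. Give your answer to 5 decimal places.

h(1.4) = -7.9448000, h(3.5) = 21.1154520
s2 = 3.5000000 − 21.1154520·(3.5000000 − 1.4000000) / (21.1154520 − (-7.9448000)) = 3.5000000 − (44.3424491)/(29.0602520) = 1.9741203
h(1.9741203) = -4.7997174
s3 = 1.9741203 − (-4.7997174)·(1.9741203 − 3.5000000) / (-4.7997174 − 21.1154520) = 1.9741203 − (7.3237914)/(-25.9151693) = 2.2567266
h(2.2567266) = -2.4482285
s4 = 2.2567266 − (-2.4482285)·(2.2567266 − 1.9741203) / (-2.4482285 − (-4.7997174)) = 2.2567266 − (-0.6918849)/(2.3514888) = 2.5509593

2.55096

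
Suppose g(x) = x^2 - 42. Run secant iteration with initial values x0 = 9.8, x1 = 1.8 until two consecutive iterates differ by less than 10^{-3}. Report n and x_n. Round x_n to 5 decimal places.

g(9.8) = 54.0400000, g(1.8) = -38.7600000
x2 = 1.8000000 − (-38.7600000)·(-8.0000000)/(-92.8000000) = 5.1413793;  |Δ| = 3.3413793
g(5.1413793) = -15.5662188
x3 = 5.1413793 − (-15.5662188)·(3.3413793)/(23.1937812) = 7.3839046;  |Δ| = 2.2425253
g(7.3839046) = 12.5220474
x4 = 7.3839046 − 12.5220474·(2.2425253)/(28.0882662) = 6.3841630;  |Δ| = 0.9997416
g(6.3841630) = -1.2424626
x5 = 6.3841630 − (-1.2424626)·(-0.9997416)/(-13.7645100) = 6.4744054;  |Δ| = 0.0902423
g(6.4744054) = -0.0820753
x6 = 6.4744054 − (-0.0820753)·(0.0902423)/(1.1603872) = 6.4807883;  |Δ| = 0.0063829
g(6.4807883) = 0.0006168
x7 = 6.4807883 − 0.0006168·(0.0063829)/(0.0826921) = 6.4807407;  |Δ| = 0.0000476
|x7 − x6| = 0.0000476 < 10^{-3}

n = 7, x_n = 6.48074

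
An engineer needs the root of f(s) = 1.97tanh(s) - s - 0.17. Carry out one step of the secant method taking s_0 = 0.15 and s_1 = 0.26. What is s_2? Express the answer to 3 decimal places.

0.180

f(0.15) = -0.02670, f(0.26) = 0.07096
s_2 = 0.26000 − 0.07096·(0.26000 − 0.15000) / (0.07096 − (-0.02670)) = 0.26000 − (0.00781)/(0.09766) = 0.18007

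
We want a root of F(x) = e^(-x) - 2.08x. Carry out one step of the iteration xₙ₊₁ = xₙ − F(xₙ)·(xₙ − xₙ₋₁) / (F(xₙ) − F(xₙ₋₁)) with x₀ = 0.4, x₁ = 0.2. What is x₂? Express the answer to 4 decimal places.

F(0.4) = -0.161680, F(0.2) = 0.402731
x₂ = 0.200000 − 0.402731·(0.200000 − 0.400000) / (0.402731 − (-0.161680)) = 0.200000 − (-0.080546)/(0.564411) = 0.342708

0.3427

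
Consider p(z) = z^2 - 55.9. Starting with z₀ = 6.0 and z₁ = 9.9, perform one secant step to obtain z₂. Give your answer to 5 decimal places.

p(6.0) = -19.9000000, p(9.9) = 42.1100000
z₂ = 9.9000000 − 42.1100000·(9.9000000 − 6.0000000) / (42.1100000 − (-19.9000000)) = 9.9000000 − (164.2290000)/(62.0100000) = 7.2515723

7.25157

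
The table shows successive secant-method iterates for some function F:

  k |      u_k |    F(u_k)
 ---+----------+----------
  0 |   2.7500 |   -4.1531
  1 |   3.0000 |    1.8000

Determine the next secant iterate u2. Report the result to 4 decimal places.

u2 = 3.0000 − 1.8000·(3.0000 − 2.7500) / (1.8000 − (-4.1531))
   = 3.0000 − (0.450000)/(5.953100) = 2.924409

2.9244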